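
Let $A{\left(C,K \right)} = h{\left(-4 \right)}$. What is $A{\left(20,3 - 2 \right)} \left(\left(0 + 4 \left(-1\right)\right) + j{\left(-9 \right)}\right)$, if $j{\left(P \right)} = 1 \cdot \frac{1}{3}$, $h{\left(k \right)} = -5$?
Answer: $\frac{55}{3} \approx 18.333$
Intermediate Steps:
$A{\left(C,K \right)} = -5$
$j{\left(P \right)} = \frac{1}{3}$ ($j{\left(P \right)} = 1 \cdot \frac{1}{3} = \frac{1}{3}$)
$A{\left(20,3 - 2 \right)} \left(\left(0 + 4 \left(-1\right)\right) + j{\left(-9 \right)}\right) = - 5 \left(\left(0 + 4 \left(-1\right)\right) + \frac{1}{3}\right) = - 5 \left(\left(0 - 4\right) + \frac{1}{3}\right) = - 5 \left(-4 + \frac{1}{3}\right) = \left(-5\right) \left(- \frac{11}{3}\right) = \frac{55}{3}$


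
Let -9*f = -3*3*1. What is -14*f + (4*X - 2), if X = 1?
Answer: -12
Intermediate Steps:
f = 1 (f = -(-3*3)/9 = -(-1) = -1/9*(-9) = 1)
-14*f + (4*X - 2) = -14*1 + (4*1 - 2) = -14 + (4 - 2) = -14 + 2 = -12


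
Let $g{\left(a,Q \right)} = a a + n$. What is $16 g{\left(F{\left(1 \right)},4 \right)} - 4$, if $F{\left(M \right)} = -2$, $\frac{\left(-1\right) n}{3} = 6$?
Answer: $-228$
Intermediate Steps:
$n = -18$ ($n = \left(-3\right) 6 = -18$)
$g{\left(a,Q \right)} = -18 + a^{2}$ ($g{\left(a,Q \right)} = a a - 18 = a^{2} - 18 = -18 + a^{2}$)
$16 g{\left(F{\left(1 \right)},4 \right)} - 4 = 16 \left(-18 + \left(-2\right)^{2}\right) - 4 = 16 \left(-18 + 4\right) - 4 = 16 \left(-14\right) - 4 = -224 - 4 = -228$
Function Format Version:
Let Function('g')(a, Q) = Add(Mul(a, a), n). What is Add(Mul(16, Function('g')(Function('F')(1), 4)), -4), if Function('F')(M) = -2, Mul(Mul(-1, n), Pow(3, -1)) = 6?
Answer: -228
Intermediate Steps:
n = -18 (n = Mul(-3, 6) = -18)
Function('g')(a, Q) = Add(-18, Pow(a, 2)) (Function('g')(a, Q) = Add(Mul(a, a), -18) = Add(Pow(a, 2), -18) = Add(-18, Pow(a, 2)))
Add(Mul(16, Function('g')(Function('F')(1), 4)), -4) = Add(Mul(16, Add(-18, Pow(-2, 2))), -4) = Add(Mul(16, Add(-18, 4)), -4) = Add(Mul(16, -14), -4) = Add(-224, -4) = -228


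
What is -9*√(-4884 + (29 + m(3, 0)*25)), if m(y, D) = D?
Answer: -9*I*√4855 ≈ -627.1*I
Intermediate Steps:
-9*√(-4884 + (29 + m(3, 0)*25)) = -9*√(-4884 + (29 + 0*25)) = -9*√(-4884 + (29 + 0)) = -9*√(-4884 + 29) = -9*I*√4855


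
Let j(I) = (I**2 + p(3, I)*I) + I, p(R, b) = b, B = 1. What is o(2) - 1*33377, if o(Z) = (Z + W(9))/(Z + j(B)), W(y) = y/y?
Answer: -166882/5 ≈ -33376.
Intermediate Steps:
W(y) = 1
j(I) = I + 2*I**2 (j(I) = (I**2 + I*I) + I = (I**2 + I**2) + I = 2*I**2 + I = I + 2*I**2)
o(Z) = (1 + Z)/(3 + Z) (o(Z) = (Z + 1)/(Z + 1*(1 + 2*1)) = (1 + Z)/(Z + 1*(1 + 2)) = (1 + Z)/(Z + 1*3) = (1 + Z)/(Z + 3) = (1 + Z)/(3 + Z))
o(2) - 1*33377 = (1 + 2)/(3 + 2) - 1*33377 = 3/5 - 33377 = -166882/5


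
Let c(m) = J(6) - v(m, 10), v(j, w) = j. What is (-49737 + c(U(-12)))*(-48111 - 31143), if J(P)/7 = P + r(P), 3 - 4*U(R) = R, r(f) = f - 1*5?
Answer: 7876539909/2 ≈ 3.9383e+9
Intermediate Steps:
r(f) = -5 + f (r(f) = f - 5 = -5 + f)
U(R) = ¾ - R/4
J(P) = -35 + 14*P (J(P) = 7*(P + (-5 + P)) = 7*(-5 + 2*P) = -35 + 14*P)
c(m) = 49 - m (c(m) = (-35 + 14*6) - m = (-35 + 84) - m = 49 - m)
(-49737 + c(U(-12)))*(-48111 - 31143) = (-49737 + (49 - (¾ - ¼*(-12))))*(-48111 - 31143) = (-49737 + (49 - (¾ + 3)))*(-79254) = (-49737 + (49 - 1*15/4))*(-79254) = (-49737 + (49 - 15/4))*(-79254) = (-49737 + 181/4)*(-79254) = -198767/4*(-79254) = 7876539909/2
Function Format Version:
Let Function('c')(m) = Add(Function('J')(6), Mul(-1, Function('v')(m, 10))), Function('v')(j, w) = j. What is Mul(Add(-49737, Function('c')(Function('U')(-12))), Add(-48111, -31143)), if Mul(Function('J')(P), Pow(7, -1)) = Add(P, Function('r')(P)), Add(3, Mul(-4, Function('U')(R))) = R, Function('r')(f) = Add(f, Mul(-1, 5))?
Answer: Rational(7876539909, 2) ≈ 3.9383e+9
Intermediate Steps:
Function('r')(f) = Add(-5, f) (Function('r')(f) = Add(f, -5) = Add(-5, f))
Function('U')(R) = Add(Rational(3, 4), Mul(Rational(-1, 4), R))
Function('J')(P) = Add(-35, Mul(14, P)) (Function('J')(P) = Mul(7, Add(P, Add(-5, P))) = Mul(7, Add(-5, Mul(2, P))) = Add(-35, Mul(14, P)))
Function('c')(m) = Add(49, Mul(-1, m)) (Function('c')(m) = Add(Add(-35, Mul(14, 6)), Mul(-1, m)) = Add(Add(-35, 84), Mul(-1, m)) = Add(49, Mul(-1, m)))
Mul(Add(-49737, Function('c')(Function('U')(-12))), Add(-48111, -31143)) = Mul(Add(-49737, Add(49, Mul(-1, Add(Rational(3, 4), Mul(Rational(-1, 4), -12))))), Add(-48111, -31143)) = Mul(Add(-49737, Add(49, Mul(-1, Add(Rational(3, 4), 3)))), -79254) = Mul(Add(-49737, Add(49, Mul(-1, Rational(15, 4)))), -79254) = Mul(Add(-49737, Add(49, Rational(-15, 4))), -79254) = Mul(Add(-49737, Rational(181, 4)), -79254) = Mul(Rational(-198767, 4), -79254) = Rational(7876539909, 2)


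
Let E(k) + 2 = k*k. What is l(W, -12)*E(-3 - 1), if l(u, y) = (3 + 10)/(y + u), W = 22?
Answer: 91/5 ≈ 18.200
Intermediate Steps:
l(u, y) = 13/(u + y)
E(k) = -2 + k**2 (E(k) = -2 + k*k = -2 + k**2)
l(W, -12)*E(-3 - 1) = (13/(22 - 12))*(-2 + (-3 - 1)**2) = (13/10)*(-2 + (-4)**2) = (13*(1/10))*(-2 + 16) = (13/10)*14 = 91/5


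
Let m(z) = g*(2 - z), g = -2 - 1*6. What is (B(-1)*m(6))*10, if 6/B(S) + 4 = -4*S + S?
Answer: -1920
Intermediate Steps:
g = -8 (g = -2 - 6 = -8)
B(S) = 6/(-4 - 3*S) (B(S) = 6/(-4 + (-4*S + S)) = 6/(-4 - 3*S))
m(z) = -16 + 8*z (m(z) = -8*(2 - z) = -16 + 8*z)
(B(-1)*m(6))*10 = ((-6/(4 + 3*(-1)))*(-16 + 8*6))*10 = ((-6/(4 - 3))*(-16 + 48))*10 = (-6/1*32)*10 = (-6*1*32)*10 = -6*32*10 = -192*10 = -1920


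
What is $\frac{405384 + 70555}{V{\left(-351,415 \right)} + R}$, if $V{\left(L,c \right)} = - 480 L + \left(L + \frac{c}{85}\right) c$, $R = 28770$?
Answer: $\frac{8090963}{911390} \approx 8.8776$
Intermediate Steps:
$V{\left(L,c \right)} = - 480 L + c \left(L + \frac{c}{85}\right)$ ($V{\left(L,c \right)} = - 480 L + \left(L + c \frac{1}{85}\right) c = - 480 L + \left(L + \frac{c}{85}\right) c = - 480 L + c \left(L + \frac{c}{85}\right)$)
$\frac{405384 + 70555}{V{\left(-351,415 \right)} + R} = \frac{405384 + 70555}{\left(\left(-480\right) \left(-351\right) + \frac{415^{2}}{85} - 145665\right) + 28770} = \frac{475939}{\left(168480 + \frac{1}{85} \cdot 172225 - 145665\right) + 28770} = \frac{475939}{\left(168480 + \frac{34445}{17} - 145665\right) + 28770} = \frac{475939}{\frac{422300}{17} + 28770} = \frac{475939}{\frac{911390}{17}} = 475939 \cdot \frac{17}{911390} = \frac{8090963}{911390}$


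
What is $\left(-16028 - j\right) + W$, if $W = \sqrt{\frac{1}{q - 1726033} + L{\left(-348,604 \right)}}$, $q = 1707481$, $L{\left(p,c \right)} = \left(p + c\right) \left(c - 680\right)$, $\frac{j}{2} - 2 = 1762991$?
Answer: $-3542014 + \frac{i \sqrt{1674075492894}}{9276} \approx -3.542 \cdot 10^{6} + 139.48 i$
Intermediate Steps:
$j = 3525986$ ($j = 4 + 2 \cdot 1762991 = 4 + 3525982 = 3525986$)
$L{\left(p,c \right)} = \left(-680 + c\right) \left(c + p\right)$ ($L{\left(p,c \right)} = \left(c + p\right) \left(-680 + c\right) = \left(-680 + c\right) \left(c + p\right)$)
$W = \frac{i \sqrt{1674075492894}}{9276}$ ($W = \sqrt{\frac{1}{1707481 - 1726033} + \left(604^{2} - 410720 - -236640 + 604 \left(-348\right)\right)} = \sqrt{\frac{1}{-18552} + \left(364816 - 410720 + 236640 - 210192\right)} = \sqrt{- \frac{1}{18552} - 19456} = \sqrt{- \frac{360947713}{18552}} = \frac{i \sqrt{1674075492894}}{9276} \approx 139.48 i$)
$\left(-16028 - j\right) + W = \left(-16028 - 3525986\right) + \frac{i \sqrt{1674075492894}}{9276} = -3542014 + \frac{i \sqrt{1674075492894}}{9276}$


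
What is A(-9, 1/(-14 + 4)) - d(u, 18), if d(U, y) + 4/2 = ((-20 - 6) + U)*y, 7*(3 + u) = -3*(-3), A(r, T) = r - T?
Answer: 34437/70 ≈ 491.96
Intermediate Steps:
u = -12/7 (u = -3 + (-3*(-3))/7 = -3 + (1/7)*9 = -3 + 9/7 = -12/7 ≈ -1.7143)
d(U, y) = -2 + y*(-26 + U) (d(U, y) = -2 + ((-20 - 6) + U)*y = -2 + (-26 + U)*y = -2 + y*(-26 + U))
A(-9, 1/(-14 + 4)) - d(u, 18) = (-9 - 1/(-14 + 4)) - (-2 - 26*18 - 12/7*18) = (-9 - 1/(-10)) - (-2 - 468 - 216/7) = (-9 - 1*(-1/10)) - 1*(-3506/7) = (-9 + 1/10) + 3506/7 = -89/10 + 3506/7 = 34437/70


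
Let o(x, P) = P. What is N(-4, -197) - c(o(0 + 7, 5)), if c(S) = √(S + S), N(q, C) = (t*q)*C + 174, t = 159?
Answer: 125466 - √10 ≈ 1.2546e+5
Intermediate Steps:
N(q, C) = 174 + 159*C*q (N(q, C) = (159*q)*C + 174 = 159*C*q + 174 = 174 + 159*C*q)
c(S) = √2*√S (c(S) = √(2*S) = √2*√S)
N(-4, -197) - c(o(0 + 7, 5)) = (174 + 159*(-197)*(-4)) - √2*√5 = (174 + 125292) - √10 = 125466 - √10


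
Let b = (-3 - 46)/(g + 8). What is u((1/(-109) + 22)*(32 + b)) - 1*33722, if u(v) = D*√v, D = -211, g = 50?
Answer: -33722 - 211*√27382978038/6322 ≈ -39245.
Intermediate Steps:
b = -49/58 (b = (-3 - 46)/(50 + 8) = -49/58 ≈ -0.84483)
u(v) = -211*√v
u((1/(-109) + 22)*(32 + b)) - 1*33722 = -211*√(32 - 49/58)*√(1/(-109) + 22) - 1*33722 = -211*√104806*√(-1/109 + 22)/58 - 33722 = -211*√27382978038/6322 - 33722 = -33722 - 211*√27382978038/6322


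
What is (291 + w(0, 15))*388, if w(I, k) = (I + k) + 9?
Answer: 122220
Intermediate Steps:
w(I, k) = 9 + I + k
(291 + w(0, 15))*388 = (291 + (9 + 0 + 15))*388 = (291 + 24)*388 = 315*388 = 122220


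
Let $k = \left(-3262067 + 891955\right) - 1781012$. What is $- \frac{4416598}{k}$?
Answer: $\frac{2208299}{2075562} \approx 1.064$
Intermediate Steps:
$k = -4151124$ ($k = -2370112 - 1781012 = -4151124$)
$- \frac{4416598}{k} = - \frac{4416598}{-4151124} = \left(-4416598\right) \left(- \frac{1}{4151124}\right) = \frac{2208299}{2075562}$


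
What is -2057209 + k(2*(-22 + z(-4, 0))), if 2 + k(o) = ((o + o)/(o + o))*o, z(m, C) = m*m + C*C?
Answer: -2057223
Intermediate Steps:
z(m, C) = C² + m² (z(m, C) = m² + C² = C² + m²)
k(o) = -2 + o (k(o) = -2 + ((o + o)/(o + o))*o = -2 + ((2*o)/((2*o)))*o = -2 + ((2*o)*(1/(2*o)))*o = -2 + 1*o = -2 + o)
-2057209 + k(2*(-22 + z(-4, 0))) = -2057209 + (-2 + 2*(-22 + (0² + (-4)²))) = -2057209 + (-2 + 2*(-22 + (0 + 16))) = -2057209 + (-2 + 2*(-22 + 16)) = -2057209 + (-2 + 2*(-6)) = -2057209 + (-2 - 12) = -2057209 - 14 = -2057223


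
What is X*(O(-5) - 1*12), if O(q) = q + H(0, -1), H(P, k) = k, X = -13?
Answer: 234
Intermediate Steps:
O(q) = -1 + q (O(q) = q - 1 = -1 + q)
X*(O(-5) - 1*12) = -13*((-1 - 5) - 1*12) = -13*(-6 - 12) = -13*(-18) = 234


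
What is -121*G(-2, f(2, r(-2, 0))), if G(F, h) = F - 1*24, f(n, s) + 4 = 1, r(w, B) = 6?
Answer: 3146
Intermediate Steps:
f(n, s) = -3 (f(n, s) = -4 + 1 = -3)
G(F, h) = -24 + F (G(F, h) = F - 24 = -24 + F)
-121*G(-2, f(2, r(-2, 0))) = -121*(-24 - 2) = -121*(-26) = 3146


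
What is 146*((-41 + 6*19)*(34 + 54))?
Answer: 937904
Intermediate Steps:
146*((-41 + 6*19)*(34 + 54)) = 146*((-41 + 114)*88) = 146*(73*88) = 146*6424 = 937904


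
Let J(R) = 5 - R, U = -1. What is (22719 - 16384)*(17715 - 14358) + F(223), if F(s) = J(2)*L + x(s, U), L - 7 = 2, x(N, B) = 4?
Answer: 21266626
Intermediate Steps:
L = 9 (L = 7 + 2 = 9)
F(s) = 31 (F(s) = (5 - 1*2)*9 + 4 = (5 - 2)*9 + 4 = 3*9 + 4 = 27 + 4 = 31)
(22719 - 16384)*(17715 - 14358) + F(223) = (22719 - 16384)*(17715 - 14358) + 31 = 6335*3357 + 31 = 21266595 + 31 = 21266626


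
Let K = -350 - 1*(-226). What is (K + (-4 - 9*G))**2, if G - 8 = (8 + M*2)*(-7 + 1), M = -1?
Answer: 15376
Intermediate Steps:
G = -28 (G = 8 + (8 - 1*2)*(-7 + 1) = 8 + (8 - 2)*(-6) = 8 + 6*(-6) = 8 - 36 = -28)
K = -124 (K = -350 + 226 = -124)
(K + (-4 - 9*G))**2 = (-124 + (-4 - 9*(-28)))**2 = (-124 + (-4 + 252))**2 = (-124 + 248)**2 = 124**2 = 15376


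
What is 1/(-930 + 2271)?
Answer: 1/1341 ≈ 0.00074571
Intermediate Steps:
1/(-930 + 2271) = 1/1341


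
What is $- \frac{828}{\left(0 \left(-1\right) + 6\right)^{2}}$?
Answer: $-23$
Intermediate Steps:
$- \frac{828}{\left(0 \left(-1\right) + 6\right)^{2}} = - \frac{828}{\left(0 + 6\right)^{2}} = - \frac{828}{6^{2}} = - \frac{828}{36} = \left(-828\right) \frac{1}{36} = -23$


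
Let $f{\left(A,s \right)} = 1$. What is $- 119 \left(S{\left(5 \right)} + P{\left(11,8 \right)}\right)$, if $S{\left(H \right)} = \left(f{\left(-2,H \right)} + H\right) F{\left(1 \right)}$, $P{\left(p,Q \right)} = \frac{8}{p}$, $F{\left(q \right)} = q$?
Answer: $- \frac{8806}{11} \approx -800.54$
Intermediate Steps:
$S{\left(H \right)} = 1 + H$ ($S{\left(H \right)} = \left(1 + H\right) 1 = 1 + H$)
$- 119 \left(S{\left(5 \right)} + P{\left(11,8 \right)}\right) = - 119 \left(\left(1 + 5\right) + \frac{8}{11}\right) = - 119 \left(6 + 8 \cdot \frac{1}{11}\right) = - 119 \left(6 + \frac{8}{11}\right) = \left(-119\right) \frac{74}{11} = - \frac{8806}{11}$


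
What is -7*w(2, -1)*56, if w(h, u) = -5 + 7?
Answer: -784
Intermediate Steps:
w(h, u) = 2
-7*w(2, -1)*56 = -7*2*56 = -14*56 = -784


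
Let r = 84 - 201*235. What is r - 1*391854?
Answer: -439005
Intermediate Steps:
r = -47151 (r = 84 - 47235 = -47151)
r - 1*391854 = -47151 - 1*391854 = -47151 - 391854 = -439005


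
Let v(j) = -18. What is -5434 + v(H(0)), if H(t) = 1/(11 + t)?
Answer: -5452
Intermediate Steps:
-5434 + v(H(0)) = -5434 - 18 = -5452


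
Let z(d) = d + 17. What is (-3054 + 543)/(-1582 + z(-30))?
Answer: 2511/1595 ≈ 1.5743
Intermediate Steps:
z(d) = 17 + d
(-3054 + 543)/(-1582 + z(-30)) = (-3054 + 543)/(-1582 + (17 - 30)) = -2511/(-1582 - 13) = -2511/(-1595) = -2511*(-1/1595) = 2511/1595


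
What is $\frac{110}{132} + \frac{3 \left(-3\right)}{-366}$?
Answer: $\frac{157}{183} \approx 0.85792$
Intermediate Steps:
$\frac{110}{132} + \frac{3 \left(-3\right)}{-366} = 110 \cdot \frac{1}{132} - - \frac{3}{122} = \frac{5}{6} + \frac{3}{122} = \frac{157}{183}$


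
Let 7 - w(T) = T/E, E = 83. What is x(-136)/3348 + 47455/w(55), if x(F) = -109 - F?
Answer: 244203693/32612 ≈ 7488.2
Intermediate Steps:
w(T) = 7 - T/83
x(-136)/3348 + 47455/w(55) = (-109 - 1*(-136))/3348 + 47455/(7 - 1/83*55) = (-109 + 136)*(1/3348) + 47455/(7 - 55/83) = 27*(1/3348) + 47455/(526/83) = 1/124 + 47455*(83/526) = 1/124 + 3938765/526 = 244203693/32612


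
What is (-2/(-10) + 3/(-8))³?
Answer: -343/64000 ≈ -0.0053594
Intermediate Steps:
(-2/(-10) + 3/(-8))³ = (-2*(-⅒) + 3*(-⅛))³ = (⅕ - 3/8)³ = (-7/40)³ = -343/64000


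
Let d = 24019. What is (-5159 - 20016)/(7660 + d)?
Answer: -25175/31679 ≈ -0.79469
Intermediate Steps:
(-5159 - 20016)/(7660 + d) = (-5159 - 20016)/(7660 + 24019) = -25175/31679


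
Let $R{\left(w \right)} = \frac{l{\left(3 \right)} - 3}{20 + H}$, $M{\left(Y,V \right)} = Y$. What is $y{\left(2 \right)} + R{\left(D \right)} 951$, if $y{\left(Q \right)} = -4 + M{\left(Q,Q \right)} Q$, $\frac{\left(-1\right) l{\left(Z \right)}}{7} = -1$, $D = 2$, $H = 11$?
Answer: $\frac{3804}{31} \approx 122.71$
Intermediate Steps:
$l{\left(Z \right)} = 7$ ($l{\left(Z \right)} = \left(-7\right) \left(-1\right) = 7$)
$y{\left(Q \right)} = -4 + Q^{2}$ ($y{\left(Q \right)} = -4 + Q Q = -4 + Q^{2}$)
$R{\left(w \right)} = \frac{4}{31}$ ($R{\left(w \right)} = \frac{7 - 3}{20 + 11} = \frac{4}{31}$)
$y{\left(2 \right)} + R{\left(D \right)} 951 = \left(-4 + 2^{2}\right) + \frac{4}{31} \cdot 951 = \left(-4 + 4\right) + \frac{3804}{31} = 0 + \frac{3804}{31} = \frac{3804}{31}$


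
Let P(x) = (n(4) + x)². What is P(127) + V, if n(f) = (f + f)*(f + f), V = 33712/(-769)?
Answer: 28020177/769 ≈ 36437.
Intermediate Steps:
V = -33712/769 (V = 33712*(-1/769) = -33712/769 ≈ -43.839)
n(f) = 4*f² (n(f) = (2*f)*(2*f) = 4*f²)
P(x) = (64 + x)² (P(x) = (4*4² + x)² = (4*16 + x)² = (64 + x)²)
P(127) + V = (64 + 127)² - 33712/769 = 191² - 33712/769 = 36481 - 33712/769 = 28020177/769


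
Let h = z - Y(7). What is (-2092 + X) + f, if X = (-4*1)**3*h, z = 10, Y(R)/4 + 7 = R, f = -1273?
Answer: -4005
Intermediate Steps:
Y(R) = -28 + 4*R
h = 10 (h = 10 - (-28 + 4*7) = 10 - (-28 + 28) = 10 - 1*0 = 10 + 0 = 10)
X = -640 (X = (-4*1)**3*10 = (-4)**3*10 = -64*10 = -640)
(-2092 + X) + f = (-2092 - 640) - 1273 = -2732 - 1273 = -4005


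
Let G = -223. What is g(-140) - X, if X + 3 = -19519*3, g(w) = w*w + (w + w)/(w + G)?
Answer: 28372360/363 ≈ 78161.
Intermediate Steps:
g(w) = w**2 + 2*w/(-223 + w) (g(w) = w*w + (w + w)/(w - 223) = w**2 + (2*w)/(-223 + w) = w**2 + 2*w/(-223 + w))
X = -58560 (X = -3 - 19519*3 = -3 - 58557 = -58560)
g(-140) - X = -140*(2 + (-140)**2 - 223*(-140))/(-223 - 140) - 1*(-58560) = -140*(2 + 19600 + 31220)/(-363) + 58560 = -140*(-1/363)*50822 + 58560 = 7115080/363 + 58560 = 28372360/363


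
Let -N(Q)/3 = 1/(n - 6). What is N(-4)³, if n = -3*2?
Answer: 1/64 ≈ 0.015625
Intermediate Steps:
n = -6
N(Q) = ¼ (N(Q) = -3/(-6 - 6) = -3/(-12) = -3*(-1/12) = ¼)
N(-4)³ = (¼)³ = 1/64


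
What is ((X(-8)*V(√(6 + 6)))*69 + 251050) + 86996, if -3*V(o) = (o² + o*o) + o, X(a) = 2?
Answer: 336942 - 92*√3 ≈ 3.3678e+5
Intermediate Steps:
V(o) = -2*o²/3 - o/3 (V(o) = -((o² + o*o) + o)/3 = -((o² + o²) + o)/3 = -(2*o² + o)/3 = -(o + 2*o²)/3 = -2*o²/3 - o/3)
((X(-8)*V(√(6 + 6)))*69 + 251050) + 86996 = ((2*(-√(6 + 6)*(1 + 2*√(6 + 6))/3))*69 + 251050) + 86996 = ((2*(-√12*(1 + 2*√12)/3))*69 + 251050) + 86996 = ((2*(-2*√3*(1 + 2*(2*√3))/3))*69 + 251050) + 86996 = ((2*(-2*√3*(1 + 4*√3)/3))*69 + 251050) + 86996 = (-4*√3*(1 + 4*√3)/3*69 + 251050) + 86996 = (-92*√3*(1 + 4*√3) + 251050) + 86996 = (251050 - 92*√3*(1 + 4*√3)) + 86996 = 338046 - 92*√3*(1 + 4*√3)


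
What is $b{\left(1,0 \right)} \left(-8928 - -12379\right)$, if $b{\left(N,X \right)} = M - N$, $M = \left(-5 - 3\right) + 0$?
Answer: $-31059$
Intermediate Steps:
$M = -8$ ($M = -8 + 0 = -8$)
$b{\left(N,X \right)} = -8 - N$
$b{\left(1,0 \right)} \left(-8928 - -12379\right) = \left(-8 - 1\right) \left(-8928 - -12379\right) = \left(-8 - 1\right) \left(-8928 + 12379\right) = \left(-9\right) 3451 = -31059$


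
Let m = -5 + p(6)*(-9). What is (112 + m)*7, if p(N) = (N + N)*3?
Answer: -1519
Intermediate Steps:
p(N) = 6*N (p(N) = (2*N)*3 = 6*N)
m = -329 (m = -5 + (6*6)*(-9) = -5 + 36*(-9) = -5 - 324 = -329)
(112 + m)*7 = (112 - 329)*7 = -217*7 = -1519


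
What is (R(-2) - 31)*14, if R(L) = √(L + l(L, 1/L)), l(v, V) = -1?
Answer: -434 + 14*I*√3 ≈ -434.0 + 24.249*I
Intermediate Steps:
R(L) = √(-1 + L) (R(L) = √(L - 1) = √(-1 + L))
(R(-2) - 31)*14 = (√(-1 - 2) - 31)*14 = (√(-3) - 31)*14 = (I*√3 - 31)*14 = (-31 + I*√3)*14 = -434 + 14*I*√3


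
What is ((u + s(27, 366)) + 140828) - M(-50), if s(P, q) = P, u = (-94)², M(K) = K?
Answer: 149741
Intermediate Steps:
u = 8836
((u + s(27, 366)) + 140828) - M(-50) = ((8836 + 27) + 140828) - 1*(-50) = (8863 + 140828) + 50 = 149691 + 50 = 149741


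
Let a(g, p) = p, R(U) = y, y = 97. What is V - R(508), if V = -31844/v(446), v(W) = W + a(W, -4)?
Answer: -37359/221 ≈ -169.05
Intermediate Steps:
R(U) = 97
v(W) = -4 + W (v(W) = W - 4 = -4 + W)
V = -15922/221 (V = -31844/(-4 + 446) = -31844/442 = -31844*1/442 = -15922/221 ≈ -72.045)
V - R(508) = -15922/221 - 1*97 = -15922/221 - 97 = -37359/221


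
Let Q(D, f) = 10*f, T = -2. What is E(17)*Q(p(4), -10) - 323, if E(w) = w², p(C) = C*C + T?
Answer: -29223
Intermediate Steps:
p(C) = -2 + C² (p(C) = C*C - 2 = C² - 2 = -2 + C²)
E(17)*Q(p(4), -10) - 323 = 17²*(10*(-10)) - 323 = 289*(-100) - 323 = -28900 - 323 = -29223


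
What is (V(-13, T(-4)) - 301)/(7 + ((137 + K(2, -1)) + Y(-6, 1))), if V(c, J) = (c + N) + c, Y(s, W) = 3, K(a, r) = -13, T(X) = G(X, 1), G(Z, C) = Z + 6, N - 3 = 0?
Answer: -162/67 ≈ -2.4179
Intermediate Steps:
N = 3 (N = 3 + 0 = 3)
G(Z, C) = 6 + Z
T(X) = 6 + X
V(c, J) = 3 + 2*c (V(c, J) = (c + 3) + c = (3 + c) + c = 3 + 2*c)
(V(-13, T(-4)) - 301)/(7 + ((137 + K(2, -1)) + Y(-6, 1))) = ((3 + 2*(-13)) - 301)/(7 + ((137 - 13) + 3)) = ((3 - 26) - 301)/(7 + (124 + 3)) = (-23 - 301)/(7 + 127) = -324/134 = -324*1/134 = -162/67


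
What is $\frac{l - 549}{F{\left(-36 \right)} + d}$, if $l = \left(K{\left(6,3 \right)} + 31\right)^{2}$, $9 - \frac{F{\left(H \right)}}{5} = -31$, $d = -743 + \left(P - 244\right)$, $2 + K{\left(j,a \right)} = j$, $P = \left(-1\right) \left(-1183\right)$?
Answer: $\frac{169}{99} \approx 1.7071$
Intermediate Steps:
$P = 1183$
$K{\left(j,a \right)} = -2 + j$
$d = 196$ ($d = -743 + \left(1183 - 244\right) = -743 + 939 = 196$)
$F{\left(H \right)} = 200$ ($F{\left(H \right)} = 45 - -155 = 45 + 155 = 200$)
$l = 1225$ ($l = \left(\left(-2 + 6\right) + 31\right)^{2} = \left(4 + 31\right)^{2} = 35^{2} = 1225$)
$\frac{l - 549}{F{\left(-36 \right)} + d} = \frac{1225 - 549}{200 + 196} = \frac{676}{396} = 676 \cdot \frac{1}{396} = \frac{169}{99}$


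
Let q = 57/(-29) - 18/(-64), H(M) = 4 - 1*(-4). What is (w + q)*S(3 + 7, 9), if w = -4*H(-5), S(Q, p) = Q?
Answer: -156295/464 ≈ -336.84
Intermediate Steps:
H(M) = 8 (H(M) = 4 + 4 = 8)
w = -32 (w = -4*8 = -32)
q = -1563/928 (q = 57*(-1/29) - 18*(-1/64) = -57/29 + 9/32 = -1563/928 ≈ -1.6843)
(w + q)*S(3 + 7, 9) = (-32 - 1563/928)*(3 + 7) = -31259/928*10 = -156295/464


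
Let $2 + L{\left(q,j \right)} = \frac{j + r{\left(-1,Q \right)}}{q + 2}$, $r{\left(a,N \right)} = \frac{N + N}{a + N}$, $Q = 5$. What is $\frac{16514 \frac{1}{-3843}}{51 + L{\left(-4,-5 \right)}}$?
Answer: $- \frac{66056}{772443} \approx -0.085516$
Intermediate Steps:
$r{\left(a,N \right)} = \frac{2 N}{N + a}$
$L{\left(q,j \right)} = -2 + \frac{\frac{5}{2} + j}{2 + q}$ ($L{\left(q,j \right)} = -2 + \frac{j + 2 \cdot 5 \frac{1}{5 - 1}}{q + 2} = -2 + \frac{j + 2 \cdot 5 \cdot \frac{1}{4}}{2 + q} = -2 + \frac{j + \frac{5}{2}}{2 + q} = -2 + \frac{\frac{5}{2} + j}{2 + q}$)
$\frac{16514 \frac{1}{-3843}}{51 + L{\left(-4,-5 \right)}} = \frac{16514 \frac{1}{-3843}}{51 + \frac{- \frac{3}{2} - 5 - -8}{2 - 4}} = \frac{16514 \left(- \frac{1}{3843}\right)}{51 + \frac{- \frac{3}{2} - 5 + 8}{-2}} = \frac{1}{51 - \frac{3}{4}} \left(- \frac{16514}{3843}\right) = \frac{1}{\frac{201}{4}} \left(- \frac{16514}{3843}\right) = \frac{4}{201} \left(- \frac{16514}{3843}\right) = - \frac{66056}{772443}$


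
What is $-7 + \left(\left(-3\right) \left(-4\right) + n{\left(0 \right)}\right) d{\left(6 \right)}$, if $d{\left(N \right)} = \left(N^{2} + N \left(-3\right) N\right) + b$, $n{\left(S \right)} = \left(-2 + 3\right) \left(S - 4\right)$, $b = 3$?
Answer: $-559$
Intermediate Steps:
$n{\left(S \right)} = -4 + S$ ($n{\left(S \right)} = 1 \left(-4 + S\right) = -4 + S$)
$d{\left(N \right)} = 3 - 2 N^{2}$ ($d{\left(N \right)} = \left(N^{2} + N \left(-3\right) N\right) + 3 = \left(N^{2} + - 3 N N\right) + 3 = \left(N^{2} - 3 N^{2}\right) + 3 = - 2 N^{2} + 3 = 3 - 2 N^{2}$)
$-7 + \left(\left(-3\right) \left(-4\right) + n{\left(0 \right)}\right) d{\left(6 \right)} = -7 + \left(\left(-3\right) \left(-4\right) + \left(-4 + 0\right)\right) \left(3 - 2 \cdot 6^{2}\right) = -7 + \left(12 - 4\right) \left(3 - 72\right) = -7 + 8 \left(3 - 72\right) = -7 + 8 \left(-69\right) = -7 - 552 = -559$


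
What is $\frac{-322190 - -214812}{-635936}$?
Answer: $\frac{53689}{317968} \approx 0.16885$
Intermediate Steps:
$\frac{-322190 - -214812}{-635936} = \left(-322190 + 214812\right) \left(- \frac{1}{635936}\right) = \left(-107378\right) \left(- \frac{1}{635936}\right) = \frac{53689}{317968}$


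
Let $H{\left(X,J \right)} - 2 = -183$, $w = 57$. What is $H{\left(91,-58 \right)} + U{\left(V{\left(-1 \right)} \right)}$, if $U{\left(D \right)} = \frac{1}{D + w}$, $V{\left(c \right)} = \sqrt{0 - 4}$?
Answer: $- \frac{588736}{3253} - \frac{2 i}{3253} \approx -180.98 - 0.00061482 i$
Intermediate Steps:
$H{\left(X,J \right)} = -181$ ($H{\left(X,J \right)} = 2 - 183 = -181$)
$V{\left(c \right)} = 2 i$ ($V{\left(c \right)} = \sqrt{-4} = 2 i$)
$U{\left(D \right)} = \frac{1}{57 + D}$ ($U{\left(D \right)} = \frac{1}{D + 57} = \frac{1}{57 + D}$)
$H{\left(91,-58 \right)} + U{\left(V{\left(-1 \right)} \right)} = -181 + \frac{1}{57 + 2 i} = -181 + \frac{57 - 2 i}{3253}$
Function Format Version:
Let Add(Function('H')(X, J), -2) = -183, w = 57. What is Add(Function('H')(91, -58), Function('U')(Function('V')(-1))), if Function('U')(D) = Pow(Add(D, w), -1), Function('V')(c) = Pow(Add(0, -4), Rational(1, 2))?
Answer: Add(Rational(-588736, 3253), Mul(Rational(-2, 3253), I)) ≈ Add(-180.98, Mul(-0.00061482, I))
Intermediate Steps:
Function('H')(X, J) = -181 (Function('H')(X, J) = Add(2, -183) = -181)
Function('V')(c) = Mul(2, I) (Function('V')(c) = Pow(-4, Rational(1, 2)) = Mul(2, I))
Function('U')(D) = Pow(Add(57, D), -1) (Function('U')(D) = Pow(Add(D, 57), -1) = Pow(Add(57, D), -1))
Add(Function('H')(91, -58), Function('U')(Function('V')(-1))) = Add(-181, Pow(Add(57, Mul(2, I)), -1)) = Add(-181, Mul(Rational(1, 3253), Add(57, Mul(-2, I))))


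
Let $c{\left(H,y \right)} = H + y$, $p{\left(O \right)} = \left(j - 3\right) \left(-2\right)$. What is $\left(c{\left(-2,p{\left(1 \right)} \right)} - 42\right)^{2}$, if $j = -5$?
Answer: $784$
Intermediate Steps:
$p{\left(O \right)} = 16$ ($p{\left(O \right)} = \left(-5 - 3\right) \left(-2\right) = \left(-8\right) \left(-2\right) = 16$)
$\left(c{\left(-2,p{\left(1 \right)} \right)} - 42\right)^{2} = \left(\left(-2 + 16\right) - 42\right)^{2} = \left(14 - 42\right)^{2} = \left(-28\right)^{2} = 784$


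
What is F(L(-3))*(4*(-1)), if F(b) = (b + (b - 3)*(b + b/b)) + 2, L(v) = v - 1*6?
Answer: -356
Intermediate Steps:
L(v) = -6 + v (L(v) = v - 6 = -6 + v)
F(b) = 2 + b + (1 + b)*(-3 + b) (F(b) = (b + (-3 + b)*(b + 1)) + 2 = (b + (-3 + b)*(1 + b)) + 2 = (b + (1 + b)*(-3 + b)) + 2 = 2 + b + (1 + b)*(-3 + b))
F(L(-3))*(4*(-1)) = (-1 + (-6 - 3)² - (-6 - 3))*(4*(-1)) = (-1 + (-9)² - 1*(-9))*(-4) = (-1 + 81 + 9)*(-4) = 89*(-4) = -356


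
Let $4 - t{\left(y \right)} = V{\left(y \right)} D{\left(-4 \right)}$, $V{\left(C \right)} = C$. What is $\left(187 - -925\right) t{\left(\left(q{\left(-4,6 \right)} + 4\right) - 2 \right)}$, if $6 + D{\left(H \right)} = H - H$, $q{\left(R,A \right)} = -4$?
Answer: $-8896$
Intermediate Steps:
$D{\left(H \right)} = -6$ ($D{\left(H \right)} = -6 + \left(H - H\right) = -6 + 0 = -6$)
$t{\left(y \right)} = 4 + 6 y$ ($t{\left(y \right)} = 4 - y \left(-6\right) = 4 - - 6 y = 4 + 6 y$)
$\left(187 - -925\right) t{\left(\left(q{\left(-4,6 \right)} + 4\right) - 2 \right)} = \left(187 - -925\right) \left(4 + 6 \left(\left(-4 + 4\right) - 2\right)\right) = \left(187 + 925\right) \left(4 + 6 \left(0 - 2\right)\right) = 1112 \left(4 + 6 \left(-2\right)\right) = 1112 \left(4 - 12\right) = 1112 \left(-8\right) = -8896$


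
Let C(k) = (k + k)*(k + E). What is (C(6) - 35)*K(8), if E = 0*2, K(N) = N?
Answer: 296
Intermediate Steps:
E = 0
C(k) = 2*k² (C(k) = (k + k)*(k + 0) = (2*k)*k = 2*k²)
(C(6) - 35)*K(8) = (2*6² - 35)*8 = (2*36 - 35)*8 = (72 - 35)*8 = 37*8 = 296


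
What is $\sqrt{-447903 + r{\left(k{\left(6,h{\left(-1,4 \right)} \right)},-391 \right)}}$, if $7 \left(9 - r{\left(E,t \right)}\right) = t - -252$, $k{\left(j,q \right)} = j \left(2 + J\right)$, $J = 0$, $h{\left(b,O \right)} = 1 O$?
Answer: $\frac{13 i \sqrt{129857}}{7} \approx 669.23 i$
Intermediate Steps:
$h{\left(b,O \right)} = O$
$k{\left(j,q \right)} = 2 j$ ($k{\left(j,q \right)} = j \left(2 + 0\right) = j 2 = 2 j$)
$r{\left(E,t \right)} = -27 - \frac{t}{7}$ ($r{\left(E,t \right)} = 9 - \frac{t - -252}{7} = 9 - \frac{t + 252}{7} = 9 - \frac{252 + t}{7} = 9 - \left(36 + \frac{t}{7}\right) = -27 - \frac{t}{7}$)
$\sqrt{-447903 + r{\left(k{\left(6,h{\left(-1,4 \right)} \right)},-391 \right)}} = \sqrt{-447903 - - \frac{202}{7}} = \sqrt{-447903 + \left(-27 + \frac{391}{7}\right)} = \sqrt{-447903 + \frac{202}{7}} = \sqrt{- \frac{3135119}{7}} = \frac{13 i \sqrt{129857}}{7}$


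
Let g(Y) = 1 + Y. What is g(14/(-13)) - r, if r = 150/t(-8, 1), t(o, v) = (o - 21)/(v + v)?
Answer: 3871/377 ≈ 10.268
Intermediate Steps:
t(o, v) = (-21 + o)/(2*v) (t(o, v) = (-21 + o)/((2*v)) = (-21 + o)*(1/(2*v)) = (-21 + o)/(2*v))
r = -300/29 (r = 150/(((½)*(-21 - 8)/1)) = 150/(((½)*1*(-29))) = 150/(-29/2) = 150*(-2/29) = -300/29 ≈ -10.345)
g(14/(-13)) - r = (1 + 14/(-13)) - 1*(-300/29) = (1 + 14*(-1/13)) + 300/29 = (1 - 14/13) + 300/29 = -1/13 + 300/29 = 3871/377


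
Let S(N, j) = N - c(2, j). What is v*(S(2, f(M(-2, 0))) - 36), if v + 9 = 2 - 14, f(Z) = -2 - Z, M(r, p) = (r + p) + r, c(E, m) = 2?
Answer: 756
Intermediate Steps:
M(r, p) = p + 2*r (M(r, p) = (p + r) + r = p + 2*r)
v = -21 (v = -9 + (2 - 14) = -9 - 12 = -21)
S(N, j) = -2 + N (S(N, j) = N - 1*2 = N - 2 = -2 + N)
v*(S(2, f(M(-2, 0))) - 36) = -21*((-2 + 2) - 36) = -21*(0 - 36) = -21*(-36) = 756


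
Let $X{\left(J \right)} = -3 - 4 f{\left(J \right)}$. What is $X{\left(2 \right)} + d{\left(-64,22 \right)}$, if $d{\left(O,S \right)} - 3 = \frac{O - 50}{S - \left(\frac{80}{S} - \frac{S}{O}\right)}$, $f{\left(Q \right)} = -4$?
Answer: $\frac{61360}{6343} \approx 9.6737$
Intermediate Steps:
$d{\left(O,S \right)} = 3 + \frac{-50 + O}{S - \frac{80}{S} + \frac{S}{O}}$ ($d{\left(O,S \right)} = 3 + \frac{O - 50}{S - \left(\frac{80}{S} - \frac{S}{O}\right)} = 3 + \frac{-50 + O}{S - \frac{80}{S} + \frac{S}{O}}$)
$X{\left(J \right)} = 13$ ($X{\left(J \right)} = -3 - -16 = -3 + 16 = 13$)
$X{\left(2 \right)} + d{\left(-64,22 \right)} = 13 + \frac{\left(-240\right) \left(-64\right) + 3 \cdot 22^{2} + 22 \left(-64\right)^{2} - \left(-3200\right) 22 + 3 \left(-64\right) 22^{2}}{22^{2} - -5120 - 64 \cdot 22^{2}} = 13 + \frac{15360 + 3 \cdot 484 + 22 \cdot 4096 + 70400 + 3 \left(-64\right) 484}{484 + 5120 - 30976} = 13 + \frac{15360 + 1452 + 90112 + 70400 - 92928}{484 + 5120 - 30976} = 13 + \frac{1}{-25372} \cdot 84396 = 13 - \frac{21099}{6343} = \frac{61360}{6343}$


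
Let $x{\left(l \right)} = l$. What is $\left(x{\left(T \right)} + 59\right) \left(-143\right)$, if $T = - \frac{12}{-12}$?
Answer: $-8580$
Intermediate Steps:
$T = 1$ ($T = \left(-12\right) \left(- \frac{1}{12}\right) = 1$)
$\left(x{\left(T \right)} + 59\right) \left(-143\right) = \left(1 + 59\right) \left(-143\right) = 60 \left(-143\right) = -8580$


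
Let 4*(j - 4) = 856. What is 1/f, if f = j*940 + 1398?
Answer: 1/206318 ≈ 4.8469e-6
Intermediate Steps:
j = 218 (j = 4 + (¼)*856 = 4 + 214 = 218)
f = 206318 (f = 218*940 + 1398 = 204920 + 1398 = 206318)
1/f = 1/206318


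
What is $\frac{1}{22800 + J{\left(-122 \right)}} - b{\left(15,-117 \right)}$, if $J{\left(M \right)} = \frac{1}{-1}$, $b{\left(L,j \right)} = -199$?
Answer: $\frac{4537002}{22799} \approx 199.0$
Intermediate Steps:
$J{\left(M \right)} = -1$
$\frac{1}{22800 + J{\left(-122 \right)}} - b{\left(15,-117 \right)} = \frac{1}{22800 - 1} - -199 = \frac{1}{22799} + 199 = \frac{4537002}{22799}$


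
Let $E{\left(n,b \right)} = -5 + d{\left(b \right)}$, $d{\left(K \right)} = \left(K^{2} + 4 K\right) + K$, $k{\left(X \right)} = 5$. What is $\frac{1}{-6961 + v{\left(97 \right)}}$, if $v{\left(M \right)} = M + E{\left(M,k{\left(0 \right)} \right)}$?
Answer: $- \frac{1}{6819} \approx -0.00014665$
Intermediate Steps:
$d{\left(K \right)} = K^{2} + 5 K$
$E{\left(n,b \right)} = -5 + b \left(5 + b\right)$
$v{\left(M \right)} = 45 + M$ ($v{\left(M \right)} = M - \left(5 - 5 \left(5 + 5\right)\right) = M + \left(-5 + 5 \cdot 10\right) = M + \left(-5 + 50\right) = M + 45 = 45 + M$)
$\frac{1}{-6961 + v{\left(97 \right)}} = \frac{1}{-6961 + \left(45 + 97\right)} = \frac{1}{-6961 + 142} = \frac{1}{-6819} = - \frac{1}{6819}$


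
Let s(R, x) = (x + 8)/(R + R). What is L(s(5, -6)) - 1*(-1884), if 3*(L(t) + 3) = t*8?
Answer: 28223/15 ≈ 1881.5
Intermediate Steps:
s(R, x) = (8 + x)/(2*R) (s(R, x) = (8 + x)/((2*R)) = (8 + x)*(1/(2*R)) = (8 + x)/(2*R))
L(t) = -3 + 8*t/3 (L(t) = -3 + (t*8)/3 = -3 + (8*t)/3 = -3 + 8*t/3)
L(s(5, -6)) - 1*(-1884) = (-3 + 8*((½)*(8 - 6)/5)/3) - 1*(-1884) = (-3 + 8*((½)*(⅕)*2)/3) + 1884 = (-3 + (8/3)*(⅕)) + 1884 = (-3 + 8/15) + 1884 = -37/15 + 1884 = 28223/15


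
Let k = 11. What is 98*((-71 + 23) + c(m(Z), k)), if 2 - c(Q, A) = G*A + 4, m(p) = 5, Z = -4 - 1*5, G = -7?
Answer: 2646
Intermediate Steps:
Z = -9 (Z = -4 - 5 = -9)
c(Q, A) = -2 + 7*A (c(Q, A) = 2 - (-7*A + 4) = 2 - (4 - 7*A) = 2 + (-4 + 7*A) = -2 + 7*A)
98*((-71 + 23) + c(m(Z), k)) = 98*((-71 + 23) + (-2 + 7*11)) = 98*(-48 + (-2 + 77)) = 98*(-48 + 75) = 98*27 = 2646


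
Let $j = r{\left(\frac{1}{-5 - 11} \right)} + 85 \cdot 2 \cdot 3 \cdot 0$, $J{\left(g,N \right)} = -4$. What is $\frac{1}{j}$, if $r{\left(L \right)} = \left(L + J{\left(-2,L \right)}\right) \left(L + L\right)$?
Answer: $\frac{128}{65} \approx 1.9692$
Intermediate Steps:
$r{\left(L \right)} = 2 L \left(-4 + L\right)$ ($r{\left(L \right)} = \left(L - 4\right) \left(L + L\right) = \left(-4 + L\right) 2 L = 2 L \left(-4 + L\right)$)
$j = \frac{65}{128}$ ($j = \frac{2 \left(-4 + \frac{1}{-5 - 11}\right)}{-5 - 11} + 85 \cdot 2 \cdot 3 \cdot 0 = \frac{2 \left(-4 + \frac{1}{-16}\right)}{-16} + 85 \cdot 6 \cdot 0 = 2 \left(- \frac{1}{16}\right) \left(-4 - \frac{1}{16}\right) + 85 \cdot 0 = 2 \left(- \frac{1}{16}\right) \left(- \frac{65}{16}\right) + 0 = \frac{65}{128} + 0 = \frac{65}{128} \approx 0.50781$)
$\frac{1}{j} = \frac{1}{\frac{65}{128}} = \frac{128}{65}$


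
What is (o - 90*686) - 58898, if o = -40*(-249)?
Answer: -110678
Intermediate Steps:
o = 9960
(o - 90*686) - 58898 = (9960 - 90*686) - 58898 = (9960 - 61740) - 58898 = -51780 - 58898 = -110678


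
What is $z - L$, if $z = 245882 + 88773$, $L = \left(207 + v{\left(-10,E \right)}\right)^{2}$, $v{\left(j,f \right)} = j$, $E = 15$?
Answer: $295846$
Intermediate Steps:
$L = 38809$ ($L = \left(207 - 10\right)^{2} = 197^{2} = 38809$)
$z = 334655$
$z - L = 334655 - 38809 = 295846$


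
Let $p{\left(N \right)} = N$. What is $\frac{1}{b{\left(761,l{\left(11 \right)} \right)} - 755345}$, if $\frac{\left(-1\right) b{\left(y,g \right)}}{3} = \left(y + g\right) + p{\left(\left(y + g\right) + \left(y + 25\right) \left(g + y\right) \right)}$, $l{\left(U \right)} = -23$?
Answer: $- \frac{1}{2499977} \approx -4.0 \cdot 10^{-7}$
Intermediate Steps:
$b{\left(y,g \right)} = - 6 g - 6 y - 3 \left(25 + y\right) \left(g + y\right)$ ($b{\left(y,g \right)} = - 3 \left(\left(y + g\right) + \left(\left(y + g\right) + \left(y + 25\right) \left(g + y\right)\right)\right) = - 3 \left(\left(g + y\right) + \left(\left(g + y\right) + \left(25 + y\right) \left(g + y\right)\right)\right) = - 3 \left(\left(g + y\right) + \left(g + y + \left(25 + y\right) \left(g + y\right)\right)\right) = - 3 \left(2 g + 2 y + \left(25 + y\right) \left(g + y\right)\right) = - 6 g - 6 y - 3 \left(25 + y\right) \left(g + y\right)$)
$\frac{1}{b{\left(761,l{\left(11 \right)} \right)} - 755345} = \frac{1}{\left(\left(-81\right) \left(-23\right) - 61641 - 3 \cdot 761^{2} - \left(-69\right) 761\right) - 755345} = \frac{1}{\left(1863 - 61641 - 1737363 + 52509\right) - 755345} = \frac{1}{-1744632 - 755345} = \frac{1}{-2499977} = - \frac{1}{2499977}$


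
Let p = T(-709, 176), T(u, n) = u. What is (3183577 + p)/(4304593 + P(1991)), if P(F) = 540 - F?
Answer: 1591434/2151571 ≈ 0.73966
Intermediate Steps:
p = -709
(3183577 + p)/(4304593 + P(1991)) = (3183577 - 709)/(4304593 + (540 - 1*1991)) = 3182868/(4304593 + (540 - 1991)) = 3182868/(4304593 - 1451) = 3182868/4303142 = 3182868*(1/4303142) = 1591434/2151571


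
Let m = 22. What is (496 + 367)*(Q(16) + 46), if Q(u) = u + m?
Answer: 72492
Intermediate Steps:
Q(u) = 22 + u (Q(u) = u + 22 = 22 + u)
(496 + 367)*(Q(16) + 46) = (496 + 367)*((22 + 16) + 46) = 863*(38 + 46) = 863*84 = 72492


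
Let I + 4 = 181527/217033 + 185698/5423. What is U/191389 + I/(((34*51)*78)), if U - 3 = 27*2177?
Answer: 851305715723787697/2769704024026328532 ≈ 0.30736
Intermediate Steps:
U = 58782 (U = 3 + 27*2177 = 3 + 58779 = 58782)
I = 36579135119/1176969959 (I = -4 + (181527/217033 + 185698/5423) = -4 + 41287014955/1176969959 = 36579135119/1176969959 ≈ 31.079)
U/191389 + I/(((34*51)*78)) = 58782/191389 + 36579135119/(1176969959*(((34*51)*78))) = 58782*(1/191389) + 36579135119/(1176969959*((1734*78))) = 58782/191389 + (36579135119/1176969959)/135252 = 58782/191389 + (36579135119/1176969959)*(1/135252) = 58782/191389 + 36579135119/159187540894668 = 851305715723787697/2769704024026328532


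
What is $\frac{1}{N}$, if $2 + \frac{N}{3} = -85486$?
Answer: $- \frac{1}{256464} \approx -3.8992 \cdot 10^{-6}$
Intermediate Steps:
$N = -256464$ ($N = -6 + 3 \left(-85486\right) = -6 - 256458 = -256464$)
$\frac{1}{N} = \frac{1}{-256464} = - \frac{1}{256464}$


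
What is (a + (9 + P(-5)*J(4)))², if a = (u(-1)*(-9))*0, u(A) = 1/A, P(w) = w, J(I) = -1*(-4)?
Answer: 121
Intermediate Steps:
J(I) = 4
a = 0 (a = (-9/(-1))*0 = -1*(-9)*0 = 9*0 = 0)
(a + (9 + P(-5)*J(4)))² = (0 + (9 - 5*4))² = (0 + (9 - 20))² = (0 - 11)² = (-11)² = 121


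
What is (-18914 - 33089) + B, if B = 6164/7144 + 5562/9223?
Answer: -856583726459/16472278 ≈ -52002.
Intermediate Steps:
B = 24146375/16472278 (B = 6164*(1/7144) + 5562*(1/9223) = 1541/1786 + 5562/9223 = 24146375/16472278 ≈ 1.4659)
(-18914 - 33089) + B = (-18914 - 33089) + 24146375/16472278 = -52003 + 24146375/16472278 = -856583726459/16472278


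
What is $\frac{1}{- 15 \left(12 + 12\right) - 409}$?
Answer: $- \frac{1}{769} \approx -0.0013004$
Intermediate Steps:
$\frac{1}{- 15 \left(12 + 12\right) - 409} = \frac{1}{\left(-15\right) 24 + \left(-486 + 77\right)} = \frac{1}{-360 - 409} = \frac{1}{-769} = - \frac{1}{769}$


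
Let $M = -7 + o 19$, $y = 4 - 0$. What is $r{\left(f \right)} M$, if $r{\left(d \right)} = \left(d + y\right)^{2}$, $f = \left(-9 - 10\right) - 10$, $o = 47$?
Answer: $553750$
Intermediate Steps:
$y = 4$ ($y = 4 + 0 = 4$)
$M = 886$ ($M = -7 + 47 \cdot 19 = -7 + 893 = 886$)
$f = -29$ ($f = -19 - 10 = -29$)
$r{\left(d \right)} = \left(4 + d\right)^{2}$ ($r{\left(d \right)} = \left(d + 4\right)^{2} = \left(4 + d\right)^{2}$)
$r{\left(f \right)} M = \left(4 - 29\right)^{2} \cdot 886 = \left(-25\right)^{2} \cdot 886 = 625 \cdot 886 = 553750$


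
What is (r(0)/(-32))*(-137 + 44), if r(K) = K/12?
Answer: 0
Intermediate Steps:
r(K) = K/12 (r(K) = K*(1/12) = K/12)
(r(0)/(-32))*(-137 + 44) = (((1/12)*0)/(-32))*(-137 + 44) = (0*(-1/32))*(-93) = 0*(-93) = 0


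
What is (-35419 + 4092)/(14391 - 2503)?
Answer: -31327/11888 ≈ -2.6352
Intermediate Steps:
(-35419 + 4092)/(14391 - 2503) = -31327/11888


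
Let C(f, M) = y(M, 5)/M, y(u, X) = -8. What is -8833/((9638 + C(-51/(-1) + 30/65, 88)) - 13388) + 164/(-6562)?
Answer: 315409221/135344531 ≈ 2.3304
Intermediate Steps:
C(f, M) = -8/M
-8833/((9638 + C(-51/(-1) + 30/65, 88)) - 13388) + 164/(-6562) = -8833/((9638 - 8/88) - 13388) + 164/(-6562) = -8833/((9638 - 8*1/88) - 13388) + 164*(-1/6562) = -8833/((9638 - 1/11) - 13388) - 82/3281 = -8833/(106017/11 - 13388) - 82/3281 = -8833/(-41251/11) - 82/3281 = -8833*(-11/41251) - 82/3281 = 97163/41251 - 82/3281 = 315409221/135344531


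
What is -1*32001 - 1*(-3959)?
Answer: -28042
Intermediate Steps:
-1*32001 - 1*(-3959) = -32001 + 3959 = -28042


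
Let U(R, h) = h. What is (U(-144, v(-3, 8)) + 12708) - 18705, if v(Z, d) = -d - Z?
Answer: -6002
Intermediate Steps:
v(Z, d) = -Z - d
(U(-144, v(-3, 8)) + 12708) - 18705 = ((-1*(-3) - 1*8) + 12708) - 18705 = ((3 - 8) + 12708) - 18705 = (-5 + 12708) - 18705 = 12703 - 18705 = -6002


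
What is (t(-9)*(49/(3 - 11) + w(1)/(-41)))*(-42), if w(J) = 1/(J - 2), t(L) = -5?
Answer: -210105/164 ≈ -1281.1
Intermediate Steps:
w(J) = 1/(-2 + J)
(t(-9)*(49/(3 - 11) + w(1)/(-41)))*(-42) = -5*(49/(3 - 11) + 1/((-2 + 1)*(-41)))*(-42) = -5*(49/(-8) - 1/41/(-1))*(-42) = -5*(49*(-1/8) - 1*(-1/41))*(-42) = -5*(-49/8 + 1/41)*(-42) = -5*(-2001/328)*(-42) = (10005/328)*(-42) = -210105/164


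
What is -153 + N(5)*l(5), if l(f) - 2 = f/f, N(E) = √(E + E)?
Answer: -153 + 3*√10 ≈ -143.51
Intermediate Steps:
N(E) = √2*√E (N(E) = √(2*E) = √2*√E)
l(f) = 3 (l(f) = 2 + f/f = 2 + 1 = 3)
-153 + N(5)*l(5) = -153 + (√2*√5)*3 = -153 + √10*3 = -153 + 3*√10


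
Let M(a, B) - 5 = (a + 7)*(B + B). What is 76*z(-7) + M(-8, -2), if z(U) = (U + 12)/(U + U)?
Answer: -127/7 ≈ -18.143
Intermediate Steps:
z(U) = (12 + U)/(2*U) (z(U) = (12 + U)/((2*U)) = (12 + U)*(1/(2*U)) = (12 + U)/(2*U))
M(a, B) = 5 + 2*B*(7 + a) (M(a, B) = 5 + (a + 7)*(B + B) = 5 + (7 + a)*(2*B) = 5 + 2*B*(7 + a))
76*z(-7) + M(-8, -2) = 76*((1/2)*(12 - 7)/(-7)) + (5 + 14*(-2) + 2*(-2)*(-8)) = 76*((1/2)*(-1/7)*5) + (5 - 28 + 32) = 76*(-5/14) + 9 = -190/7 + 9 = -127/7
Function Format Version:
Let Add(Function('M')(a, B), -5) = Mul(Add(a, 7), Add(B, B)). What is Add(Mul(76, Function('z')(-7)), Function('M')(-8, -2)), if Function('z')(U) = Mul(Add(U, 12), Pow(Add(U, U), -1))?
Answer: Rational(-127, 7) ≈ -18.143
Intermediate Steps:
Function('z')(U) = Mul(Rational(1, 2), Pow(U, -1), Add(12, U)) (Function('z')(U) = Mul(Add(12, U), Pow(Mul(2, U), -1)) = Mul(Add(12, U), Mul(Rational(1, 2), Pow(U, -1))) = Mul(Rational(1, 2), Pow(U, -1), Add(12, U)))
Function('M')(a, B) = Add(5, Mul(2, B, Add(7, a))) (Function('M')(a, B) = Add(5, Mul(Add(a, 7), Add(B, B))) = Add(5, Mul(Add(7, a), Mul(2, B))) = Add(5, Mul(2, B, Add(7, a))))
Add(Mul(76, Function('z')(-7)), Function('M')(-8, -2)) = Add(Mul(76, Mul(Rational(1, 2), Pow(-7, -1), Add(12, -7))), Add(5, Mul(14, -2), Mul(2, -2, -8))) = Add(Mul(76, Mul(Rational(1, 2), Rational(-1, 7), 5)), Add(5, -28, 32)) = Add(Mul(76, Rational(-5, 14)), 9) = Add(Rational(-190, 7), 9) = Rational(-127, 7)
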